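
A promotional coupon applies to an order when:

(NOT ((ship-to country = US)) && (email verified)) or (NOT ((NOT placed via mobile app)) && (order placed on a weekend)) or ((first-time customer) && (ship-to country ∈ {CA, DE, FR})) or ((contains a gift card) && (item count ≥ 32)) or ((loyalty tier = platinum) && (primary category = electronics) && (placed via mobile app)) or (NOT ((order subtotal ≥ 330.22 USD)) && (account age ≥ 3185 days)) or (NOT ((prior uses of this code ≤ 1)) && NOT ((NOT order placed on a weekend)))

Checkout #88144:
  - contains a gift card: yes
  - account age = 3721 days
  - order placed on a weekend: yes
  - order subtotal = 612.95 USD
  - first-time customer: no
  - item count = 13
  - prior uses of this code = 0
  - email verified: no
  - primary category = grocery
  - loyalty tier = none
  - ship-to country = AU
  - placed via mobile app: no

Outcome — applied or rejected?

Atomic conditions:
  ship-to country = US: AU == US is false
  email verified: no → false
  NOT placed via mobile app: no → true
  order placed on a weekend: yes → true
  first-time customer: no → false
  ship-to country ∈ {CA, DE, FR}: AU is not in the set → false
  contains a gift card: yes → true
  item count ≥ 32: 13 ≥ 32 is false
  loyalty tier = platinum: none == platinum is false
  primary category = electronics: grocery == electronics is false
  placed via mobile app: no → false
  order subtotal ≥ 330.22 USD: 612.95 ≥ 330.22 is true
  account age ≥ 3185 days: 3721 ≥ 3185 is true
  prior uses of this code ≤ 1: 0 ≤ 1 is true
  NOT order placed on a weekend: yes → false
Combine:
[1.1] NOT false = true
[1] true AND false = false
[2.1] NOT true = false
[2] false AND true = false
[3] false AND false = false
[4] true AND false = false
[5] false AND false AND false = false
[6.1] NOT true = false
[6] false AND true = false
[7.1] NOT true = false
[7.2] NOT false = true
[7] false AND true = false
[root] false OR false OR false OR false OR false OR false OR false = false
Overall: false → rejected

Rejected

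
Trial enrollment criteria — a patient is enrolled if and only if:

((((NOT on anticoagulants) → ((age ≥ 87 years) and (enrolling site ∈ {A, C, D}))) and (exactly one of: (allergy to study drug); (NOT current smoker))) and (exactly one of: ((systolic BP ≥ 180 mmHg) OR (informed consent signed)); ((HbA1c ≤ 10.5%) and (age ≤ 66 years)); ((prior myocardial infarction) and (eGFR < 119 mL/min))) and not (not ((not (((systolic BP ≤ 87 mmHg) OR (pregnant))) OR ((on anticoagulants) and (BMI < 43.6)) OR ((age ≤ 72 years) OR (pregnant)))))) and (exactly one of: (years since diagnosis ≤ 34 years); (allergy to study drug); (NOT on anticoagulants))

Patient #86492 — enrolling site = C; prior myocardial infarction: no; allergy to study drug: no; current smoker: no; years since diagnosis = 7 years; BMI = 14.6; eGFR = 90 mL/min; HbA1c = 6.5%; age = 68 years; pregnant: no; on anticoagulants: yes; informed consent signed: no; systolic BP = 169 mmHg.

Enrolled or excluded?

Atomic conditions:
  NOT on anticoagulants: yes → false
  age ≥ 87 years: 68 ≥ 87 is false
  enrolling site ∈ {A, C, D}: C is in the set → true
  allergy to study drug: no → false
  NOT current smoker: no → true
  systolic BP ≥ 180 mmHg: 169 ≥ 180 is false
  informed consent signed: no → false
  HbA1c ≤ 10.5%: 6.5 ≤ 10.5 is true
  age ≤ 66 years: 68 ≤ 66 is false
  prior myocardial infarction: no → false
  eGFR < 119 mL/min: 90 < 119 is true
  systolic BP ≤ 87 mmHg: 169 ≤ 87 is false
  pregnant: no → false
  on anticoagulants: yes → true
  BMI < 43.6: 14.6 < 43.6 is true
  age ≤ 72 years: 68 ≤ 72 is true
  years since diagnosis ≤ 34 years: 7 ≤ 34 is true
Combine:
[1.1.1.2] false AND true = false
[1.1.1] false → false (antecedent false ⇒ implication holds) = true
[1.1.2] exactly-one(false, true) = true
[1.1] true AND true = true
[1.2.1] false OR false = false
[1.2.2] true AND false = false
[1.2.3] false AND true = false
[1.2] exactly-one(false, false, false) = false
[1.3.1.1.1.1] false OR false = false
[1.3.1.1.1] NOT false = true
[1.3.1.1.2] true AND true = true
[1.3.1.1.3] true OR false = true
[1.3.1.1] true OR true OR true = true
[1.3.1] NOT true = false
[1.3] NOT false = true
[1] true AND false AND true = false
[2] exactly-one(true, false, false) = true
[root] false AND true = false
Overall: false → excluded

Excluded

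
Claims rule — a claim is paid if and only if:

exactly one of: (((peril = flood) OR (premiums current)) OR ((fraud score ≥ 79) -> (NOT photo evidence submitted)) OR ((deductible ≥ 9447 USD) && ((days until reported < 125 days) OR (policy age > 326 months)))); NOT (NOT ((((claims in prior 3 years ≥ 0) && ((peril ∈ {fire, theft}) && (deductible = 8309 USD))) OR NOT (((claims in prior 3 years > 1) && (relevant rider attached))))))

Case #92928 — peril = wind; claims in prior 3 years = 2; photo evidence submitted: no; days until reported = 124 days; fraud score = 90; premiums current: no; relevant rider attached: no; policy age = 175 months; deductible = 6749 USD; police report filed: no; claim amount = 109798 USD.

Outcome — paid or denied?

Atomic conditions:
  peril = flood: wind == flood is false
  premiums current: no → false
  fraud score ≥ 79: 90 ≥ 79 is true
  NOT photo evidence submitted: no → true
  deductible ≥ 9447 USD: 6749 ≥ 9447 is false
  days until reported < 125 days: 124 < 125 is true
  policy age > 326 months: 175 > 326 is false
  claims in prior 3 years ≥ 0: 2 ≥ 0 is true
  peril ∈ {fire, theft}: wind is not in the set → false
  deductible = 8309 USD: 6749 == 8309 is false
  claims in prior 3 years > 1: 2 > 1 is true
  relevant rider attached: no → false
Combine:
[1.1] false OR false = false
[1.2] true → true = true
[1.3.2] true OR false = true
[1.3] false AND true = false
[1] false OR true OR false = true
[2.1.1.1.2] false AND false = false
[2.1.1.1] true AND false = false
[2.1.1.2.1] true AND false = false
[2.1.1.2] NOT false = true
[2.1.1] false OR true = true
[2.1] NOT true = false
[2] NOT false = true
[root] exactly-one(true, true) = false
Overall: false → denied

Denied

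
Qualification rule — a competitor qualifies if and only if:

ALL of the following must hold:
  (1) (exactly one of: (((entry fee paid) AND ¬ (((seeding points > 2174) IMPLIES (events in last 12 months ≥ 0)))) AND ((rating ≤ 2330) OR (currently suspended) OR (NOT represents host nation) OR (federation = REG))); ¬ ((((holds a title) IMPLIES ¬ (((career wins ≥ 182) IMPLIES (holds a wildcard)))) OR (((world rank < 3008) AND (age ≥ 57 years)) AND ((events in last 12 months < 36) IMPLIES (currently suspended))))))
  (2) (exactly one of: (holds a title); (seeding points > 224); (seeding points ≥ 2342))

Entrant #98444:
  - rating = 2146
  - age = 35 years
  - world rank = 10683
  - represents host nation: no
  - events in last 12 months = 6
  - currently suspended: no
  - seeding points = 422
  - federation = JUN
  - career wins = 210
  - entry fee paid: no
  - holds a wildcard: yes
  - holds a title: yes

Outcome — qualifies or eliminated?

Atomic conditions:
  entry fee paid: no → false
  seeding points > 2174: 422 > 2174 is false
  events in last 12 months ≥ 0: 6 ≥ 0 is true
  rating ≤ 2330: 2146 ≤ 2330 is true
  currently suspended: no → false
  NOT represents host nation: no → true
  federation = REG: JUN == REG is false
  holds a title: yes → true
  career wins ≥ 182: 210 ≥ 182 is true
  holds a wildcard: yes → true
  world rank < 3008: 10683 < 3008 is false
  age ≥ 57 years: 35 ≥ 57 is false
  events in last 12 months < 36: 6 < 36 is true
  seeding points > 224: 422 > 224 is true
  seeding points ≥ 2342: 422 ≥ 2342 is false
Combine:
[1.1.1.2.1] false → true (antecedent false ⇒ implication holds) = true
[1.1.1.2] NOT true = false
[1.1.1] false AND false = false
[1.1.2] true OR false OR true OR false = true
[1.1] false AND true = false
[1.2.1.1.2.1] true → true = true
[1.2.1.1.2] NOT true = false
[1.2.1.1] true → false = false
[1.2.1.2.1] false AND false = false
[1.2.1.2.2] true → false = false
[1.2.1.2] false AND false = false
[1.2.1] false OR false = false
[1.2] NOT false = true
[1] exactly-one(false, true) = true
[2] exactly-one(true, true, false) = false
[root] true AND false = false
Overall: false → eliminated

Eliminated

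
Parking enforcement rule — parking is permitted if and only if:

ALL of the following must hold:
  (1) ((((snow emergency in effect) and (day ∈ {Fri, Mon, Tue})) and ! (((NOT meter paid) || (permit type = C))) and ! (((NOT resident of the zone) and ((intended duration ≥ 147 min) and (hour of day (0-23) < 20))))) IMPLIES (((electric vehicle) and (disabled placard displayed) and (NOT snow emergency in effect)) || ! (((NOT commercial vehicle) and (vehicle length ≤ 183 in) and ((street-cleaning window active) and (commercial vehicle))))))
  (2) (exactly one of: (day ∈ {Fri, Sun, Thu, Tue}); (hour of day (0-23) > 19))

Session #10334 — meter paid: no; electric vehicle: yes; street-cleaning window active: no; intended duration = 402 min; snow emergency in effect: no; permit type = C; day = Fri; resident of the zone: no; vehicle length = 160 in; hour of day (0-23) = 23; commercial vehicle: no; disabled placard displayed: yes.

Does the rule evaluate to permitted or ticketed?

Atomic conditions:
  snow emergency in effect: no → false
  day ∈ {Fri, Mon, Tue}: Fri is in the set → true
  NOT meter paid: no → true
  permit type = C: C == C is true
  NOT resident of the zone: no → true
  intended duration ≥ 147 min: 402 ≥ 147 is true
  hour of day (0-23) < 20: 23 < 20 is false
  electric vehicle: yes → true
  disabled placard displayed: yes → true
  NOT snow emergency in effect: no → true
  NOT commercial vehicle: no → true
  vehicle length ≤ 183 in: 160 ≤ 183 is true
  street-cleaning window active: no → false
  commercial vehicle: no → false
  day ∈ {Fri, Sun, Thu, Tue}: Fri is in the set → true
  hour of day (0-23) > 19: 23 > 19 is true
Combine:
[1.1.1] false AND true = false
[1.1.2.1] true OR true = true
[1.1.2] NOT true = false
[1.1.3.1.2] true AND false = false
[1.1.3.1] true AND false = false
[1.1.3] NOT false = true
[1.1] false AND false AND true = false
[1.2.1] true AND true AND true = true
[1.2.2.1.3] false AND false = false
[1.2.2.1] true AND true AND false = false
[1.2.2] NOT false = true
[1.2] true OR true = true
[1] false → true (antecedent false ⇒ implication holds) = true
[2] exactly-one(true, true) = false
[root] true AND false = false
Overall: false → ticketed

Ticketed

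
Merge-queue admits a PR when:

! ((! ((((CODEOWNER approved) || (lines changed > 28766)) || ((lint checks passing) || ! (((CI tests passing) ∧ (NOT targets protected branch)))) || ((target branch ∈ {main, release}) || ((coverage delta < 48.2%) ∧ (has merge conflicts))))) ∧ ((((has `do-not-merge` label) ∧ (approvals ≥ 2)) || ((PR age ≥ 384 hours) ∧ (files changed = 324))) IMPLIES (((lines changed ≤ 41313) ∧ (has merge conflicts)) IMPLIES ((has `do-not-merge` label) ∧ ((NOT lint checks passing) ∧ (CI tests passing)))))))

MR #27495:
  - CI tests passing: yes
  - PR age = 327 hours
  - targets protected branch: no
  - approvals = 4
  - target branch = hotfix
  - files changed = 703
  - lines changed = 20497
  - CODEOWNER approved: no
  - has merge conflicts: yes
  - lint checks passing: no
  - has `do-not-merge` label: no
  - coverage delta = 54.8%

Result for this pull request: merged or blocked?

Blocked

Atomic conditions:
  CODEOWNER approved: no → false
  lines changed > 28766: 20497 > 28766 is false
  lint checks passing: no → false
  CI tests passing: yes → true
  NOT targets protected branch: no → true
  target branch ∈ {main, release}: hotfix is not in the set → false
  coverage delta < 48.2%: 54.8 < 48.2 is false
  has merge conflicts: yes → true
  has `do-not-merge` label: no → false
  approvals ≥ 2: 4 ≥ 2 is true
  PR age ≥ 384 hours: 327 ≥ 384 is false
  files changed = 324: 703 == 324 is false
  lines changed ≤ 41313: 20497 ≤ 41313 is true
  NOT lint checks passing: no → true
Combine:
[1.1.1.1] false OR false = false
[1.1.1.2.2.1] true AND true = true
[1.1.1.2.2] NOT true = false
[1.1.1.2] false OR false = false
[1.1.1.3.2] false AND true = false
[1.1.1.3] false OR false = false
[1.1.1] false OR false OR false = false
[1.1] NOT false = true
[1.2.1.1] false AND true = false
[1.2.1.2] false AND false = false
[1.2.1] false OR false = false
[1.2.2.1] true AND true = true
[1.2.2.2.2] true AND true = true
[1.2.2.2] false AND true = false
[1.2.2] true → false = false
[1.2] false → false (antecedent false ⇒ implication holds) = true
[1] true AND true = true
[root] NOT true = false
Overall: false → blocked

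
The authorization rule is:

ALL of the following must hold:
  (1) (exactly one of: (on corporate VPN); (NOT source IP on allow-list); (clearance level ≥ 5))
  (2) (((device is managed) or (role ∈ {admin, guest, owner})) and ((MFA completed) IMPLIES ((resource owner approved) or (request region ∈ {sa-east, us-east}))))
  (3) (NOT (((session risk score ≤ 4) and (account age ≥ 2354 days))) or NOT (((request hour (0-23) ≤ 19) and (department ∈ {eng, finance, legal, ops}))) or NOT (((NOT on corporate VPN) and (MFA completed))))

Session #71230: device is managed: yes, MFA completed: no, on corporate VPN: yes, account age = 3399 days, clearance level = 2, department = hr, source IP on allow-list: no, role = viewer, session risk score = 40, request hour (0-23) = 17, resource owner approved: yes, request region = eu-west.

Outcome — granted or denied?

Atomic conditions:
  on corporate VPN: yes → true
  NOT source IP on allow-list: no → true
  clearance level ≥ 5: 2 ≥ 5 is false
  device is managed: yes → true
  role ∈ {admin, guest, owner}: viewer is not in the set → false
  MFA completed: no → false
  resource owner approved: yes → true
  request region ∈ {sa-east, us-east}: eu-west is not in the set → false
  session risk score ≤ 4: 40 ≤ 4 is false
  account age ≥ 2354 days: 3399 ≥ 2354 is true
  request hour (0-23) ≤ 19: 17 ≤ 19 is true
  department ∈ {eng, finance, legal, ops}: hr is not in the set → false
  NOT on corporate VPN: yes → false
Combine:
[1] exactly-one(true, true, false) = false
[2.1] true OR false = true
[2.2.2] true OR false = true
[2.2] false → true (antecedent false ⇒ implication holds) = true
[2] true AND true = true
[3.1.1] false AND true = false
[3.1] NOT false = true
[3.2.1] true AND false = false
[3.2] NOT false = true
[3.3.1] false AND false = false
[3.3] NOT false = true
[3] true OR true OR true = true
[root] false AND true AND true = false
Overall: false → denied

Denied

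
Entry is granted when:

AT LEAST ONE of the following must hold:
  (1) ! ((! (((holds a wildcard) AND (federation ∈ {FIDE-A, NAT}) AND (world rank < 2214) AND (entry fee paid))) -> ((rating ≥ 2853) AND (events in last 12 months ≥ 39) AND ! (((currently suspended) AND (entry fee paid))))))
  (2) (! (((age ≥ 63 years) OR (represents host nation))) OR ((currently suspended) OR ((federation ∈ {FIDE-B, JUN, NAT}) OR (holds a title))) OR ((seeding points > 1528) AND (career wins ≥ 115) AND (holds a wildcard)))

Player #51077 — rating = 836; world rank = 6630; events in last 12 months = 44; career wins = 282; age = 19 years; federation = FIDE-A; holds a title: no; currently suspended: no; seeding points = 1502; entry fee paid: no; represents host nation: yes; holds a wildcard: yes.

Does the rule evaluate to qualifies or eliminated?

Qualifies

Atomic conditions:
  holds a wildcard: yes → true
  federation ∈ {FIDE-A, NAT}: FIDE-A is in the set → true
  world rank < 2214: 6630 < 2214 is false
  entry fee paid: no → false
  rating ≥ 2853: 836 ≥ 2853 is false
  events in last 12 months ≥ 39: 44 ≥ 39 is true
  currently suspended: no → false
  age ≥ 63 years: 19 ≥ 63 is false
  represents host nation: yes → true
  federation ∈ {FIDE-B, JUN, NAT}: FIDE-A is not in the set → false
  holds a title: no → false
  seeding points > 1528: 1502 > 1528 is false
  career wins ≥ 115: 282 ≥ 115 is true
Combine:
[1.1.1.1] true AND true AND false AND false = false
[1.1.1] NOT false = true
[1.1.2.3.1] false AND false = false
[1.1.2.3] NOT false = true
[1.1.2] false AND true AND true = false
[1.1] true → false = false
[1] NOT false = true
[2.1.1] false OR true = true
[2.1] NOT true = false
[2.2.2] false OR false = false
[2.2] false OR false = false
[2.3] false AND true AND true = false
[2] false OR false OR false = false
[root] true OR false = true
Overall: true → qualifies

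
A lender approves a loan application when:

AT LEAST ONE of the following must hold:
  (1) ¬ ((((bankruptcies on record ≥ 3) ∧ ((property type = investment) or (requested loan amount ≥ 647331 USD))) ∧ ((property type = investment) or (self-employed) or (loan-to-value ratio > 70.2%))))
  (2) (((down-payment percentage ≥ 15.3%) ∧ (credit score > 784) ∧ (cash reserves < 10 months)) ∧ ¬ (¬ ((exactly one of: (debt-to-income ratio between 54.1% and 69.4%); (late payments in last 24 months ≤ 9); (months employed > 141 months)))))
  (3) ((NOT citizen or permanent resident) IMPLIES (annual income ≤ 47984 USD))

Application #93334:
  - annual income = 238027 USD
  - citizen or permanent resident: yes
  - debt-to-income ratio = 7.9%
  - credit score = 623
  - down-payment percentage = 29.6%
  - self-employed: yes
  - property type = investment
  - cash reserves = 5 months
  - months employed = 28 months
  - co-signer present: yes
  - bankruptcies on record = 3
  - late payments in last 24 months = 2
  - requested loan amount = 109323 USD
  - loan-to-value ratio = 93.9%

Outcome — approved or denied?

Atomic conditions:
  bankruptcies on record ≥ 3: 3 ≥ 3 is true
  property type = investment: investment == investment is true
  requested loan amount ≥ 647331 USD: 109323 ≥ 647331 is false
  self-employed: yes → true
  loan-to-value ratio > 70.2%: 93.9 > 70.2 is true
  down-payment percentage ≥ 15.3%: 29.6 ≥ 15.3 is true
  credit score > 784: 623 > 784 is false
  cash reserves < 10 months: 5 < 10 is true
  debt-to-income ratio between 54.1% and 69.4%: 7.9 in [54.1, 69.4] is false
  late payments in last 24 months ≤ 9: 2 ≤ 9 is true
  months employed > 141 months: 28 > 141 is false
  NOT citizen or permanent resident: yes → false
  annual income ≤ 47984 USD: 238027 ≤ 47984 is false
Combine:
[1.1.1.2] true OR false = true
[1.1.1] true AND true = true
[1.1.2] true OR true OR true = true
[1.1] true AND true = true
[1] NOT true = false
[2.1] true AND false AND true = false
[2.2.1.1] exactly-one(false, true, false) = true
[2.2.1] NOT true = false
[2.2] NOT false = true
[2] false AND true = false
[3] false → false (antecedent false ⇒ implication holds) = true
[root] false OR false OR true = true
Overall: true → approved

Approved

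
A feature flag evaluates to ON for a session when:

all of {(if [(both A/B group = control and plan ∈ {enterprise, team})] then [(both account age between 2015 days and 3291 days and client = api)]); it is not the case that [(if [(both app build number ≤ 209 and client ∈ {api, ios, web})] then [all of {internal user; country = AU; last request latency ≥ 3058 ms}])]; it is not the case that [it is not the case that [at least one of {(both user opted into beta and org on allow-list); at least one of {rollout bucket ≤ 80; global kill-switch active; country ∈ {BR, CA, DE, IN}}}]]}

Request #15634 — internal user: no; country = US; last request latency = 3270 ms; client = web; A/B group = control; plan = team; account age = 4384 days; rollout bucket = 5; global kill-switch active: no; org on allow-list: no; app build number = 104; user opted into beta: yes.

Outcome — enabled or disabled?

Atomic conditions:
  A/B group = control: control == control is true
  plan ∈ {enterprise, team}: team is in the set → true
  account age between 2015 days and 3291 days: 4384 in [2015, 3291] is false
  client = api: web == api is false
  app build number ≤ 209: 104 ≤ 209 is true
  client ∈ {api, ios, web}: web is in the set → true
  internal user: no → false
  country = AU: US == AU is false
  last request latency ≥ 3058 ms: 3270 ≥ 3058 is true
  user opted into beta: yes → true
  org on allow-list: no → false
  rollout bucket ≤ 80: 5 ≤ 80 is true
  global kill-switch active: no → false
  country ∈ {BR, CA, DE, IN}: US is not in the set → false
Combine:
[1.1] true AND true = true
[1.2] false AND false = false
[1] true → false = false
[2.1.1] true AND true = true
[2.1.2] false AND false AND true = false
[2.1] true → false = false
[2] NOT false = true
[3.1.1.1] true AND false = false
[3.1.1.2] true OR false OR false = true
[3.1.1] false OR true = true
[3.1] NOT true = false
[3] NOT false = true
[root] false AND true AND true = false
Overall: false → disabled

Disabled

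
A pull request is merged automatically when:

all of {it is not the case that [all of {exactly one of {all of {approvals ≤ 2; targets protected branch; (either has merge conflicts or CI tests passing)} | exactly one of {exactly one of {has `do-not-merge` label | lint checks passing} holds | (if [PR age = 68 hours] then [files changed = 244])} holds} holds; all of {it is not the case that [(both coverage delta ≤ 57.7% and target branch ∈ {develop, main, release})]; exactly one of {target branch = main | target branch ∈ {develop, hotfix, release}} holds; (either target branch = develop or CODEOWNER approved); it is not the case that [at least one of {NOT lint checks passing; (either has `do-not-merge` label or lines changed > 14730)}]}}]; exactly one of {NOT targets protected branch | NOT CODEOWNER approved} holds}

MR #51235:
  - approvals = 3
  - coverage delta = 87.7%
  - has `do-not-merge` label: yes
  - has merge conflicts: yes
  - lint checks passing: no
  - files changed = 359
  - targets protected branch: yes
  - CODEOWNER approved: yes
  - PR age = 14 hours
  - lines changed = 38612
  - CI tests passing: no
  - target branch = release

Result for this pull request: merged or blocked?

Blocked

Atomic conditions:
  approvals ≤ 2: 3 ≤ 2 is false
  targets protected branch: yes → true
  has merge conflicts: yes → true
  CI tests passing: no → false
  has `do-not-merge` label: yes → true
  lint checks passing: no → false
  PR age = 68 hours: 14 == 68 is false
  files changed = 244: 359 == 244 is false
  coverage delta ≤ 57.7%: 87.7 ≤ 57.7 is false
  target branch ∈ {develop, main, release}: release is in the set → true
  target branch = main: release == main is false
  target branch ∈ {develop, hotfix, release}: release is in the set → true
  target branch = develop: release == develop is false
  CODEOWNER approved: yes → true
  NOT lint checks passing: no → true
  lines changed > 14730: 38612 > 14730 is true
  NOT targets protected branch: yes → false
  NOT CODEOWNER approved: yes → false
Combine:
[1.1.1.1.3] true OR false = true
[1.1.1.1] false AND true AND true = false
[1.1.1.2.1] exactly-one(true, false) = true
[1.1.1.2.2] false → false (antecedent false ⇒ implication holds) = true
[1.1.1.2] exactly-one(true, true) = false
[1.1.1] exactly-one(false, false) = false
[1.1.2.1.1] false AND true = false
[1.1.2.1] NOT false = true
[1.1.2.2] exactly-one(false, true) = true
[1.1.2.3] false OR true = true
[1.1.2.4.1.2] true OR true = true
[1.1.2.4.1] true OR true = true
[1.1.2.4] NOT true = false
[1.1.2] true AND true AND true AND false = false
[1.1] false AND false = false
[1] NOT false = true
[2] exactly-one(false, false) = false
[root] true AND false = false
Overall: false → blocked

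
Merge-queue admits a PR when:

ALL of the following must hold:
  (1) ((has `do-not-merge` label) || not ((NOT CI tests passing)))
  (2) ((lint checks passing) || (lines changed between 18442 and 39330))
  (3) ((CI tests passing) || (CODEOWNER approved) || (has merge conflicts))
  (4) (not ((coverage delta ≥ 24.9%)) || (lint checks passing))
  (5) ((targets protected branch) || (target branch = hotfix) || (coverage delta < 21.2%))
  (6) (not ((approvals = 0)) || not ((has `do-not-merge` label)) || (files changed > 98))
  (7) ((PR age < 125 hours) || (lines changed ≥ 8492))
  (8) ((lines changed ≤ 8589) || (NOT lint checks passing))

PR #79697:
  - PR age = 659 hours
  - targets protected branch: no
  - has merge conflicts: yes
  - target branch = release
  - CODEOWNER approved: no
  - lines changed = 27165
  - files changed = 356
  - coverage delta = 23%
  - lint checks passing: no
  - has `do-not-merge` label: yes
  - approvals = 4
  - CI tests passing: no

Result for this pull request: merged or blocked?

Atomic conditions:
  has `do-not-merge` label: yes → true
  NOT CI tests passing: no → true
  lint checks passing: no → false
  lines changed between 18442 and 39330: 27165 in [18442, 39330] is true
  CI tests passing: no → false
  CODEOWNER approved: no → false
  has merge conflicts: yes → true
  coverage delta ≥ 24.9%: 23 ≥ 24.9 is false
  targets protected branch: no → false
  target branch = hotfix: release == hotfix is false
  coverage delta < 21.2%: 23 < 21.2 is false
  approvals = 0: 4 == 0 is false
  files changed > 98: 356 > 98 is true
  PR age < 125 hours: 659 < 125 is false
  lines changed ≥ 8492: 27165 ≥ 8492 is true
  lines changed ≤ 8589: 27165 ≤ 8589 is false
  NOT lint checks passing: no → true
Combine:
[1.2] NOT true = false
[1] true OR false = true
[2] false OR true = true
[3] false OR false OR true = true
[4.1] NOT false = true
[4] true OR false = true
[5] false OR false OR false = false
[6.1] NOT false = true
[6.2] NOT true = false
[6] true OR false OR true = true
[7] false OR true = true
[8] false OR true = true
[root] true AND true AND true AND true AND false AND true AND true AND true = false
Overall: false → blocked

Blocked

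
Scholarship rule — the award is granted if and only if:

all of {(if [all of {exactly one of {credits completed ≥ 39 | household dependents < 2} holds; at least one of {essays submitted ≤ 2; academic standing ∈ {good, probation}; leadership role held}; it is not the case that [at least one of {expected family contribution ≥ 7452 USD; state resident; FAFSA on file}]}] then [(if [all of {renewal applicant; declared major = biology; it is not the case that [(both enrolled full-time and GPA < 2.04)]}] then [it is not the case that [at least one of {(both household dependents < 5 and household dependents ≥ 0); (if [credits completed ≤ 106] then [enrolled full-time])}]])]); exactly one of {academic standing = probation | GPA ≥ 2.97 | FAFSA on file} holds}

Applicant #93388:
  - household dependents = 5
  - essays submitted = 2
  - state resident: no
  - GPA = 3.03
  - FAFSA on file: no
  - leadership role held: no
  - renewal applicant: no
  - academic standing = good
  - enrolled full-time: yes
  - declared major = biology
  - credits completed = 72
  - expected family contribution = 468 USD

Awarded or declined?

Atomic conditions:
  credits completed ≥ 39: 72 ≥ 39 is true
  household dependents < 2: 5 < 2 is false
  essays submitted ≤ 2: 2 ≤ 2 is true
  academic standing ∈ {good, probation}: good is in the set → true
  leadership role held: no → false
  expected family contribution ≥ 7452 USD: 468 ≥ 7452 is false
  state resident: no → false
  FAFSA on file: no → false
  renewal applicant: no → false
  declared major = biology: biology == biology is true
  enrolled full-time: yes → true
  GPA < 2.04: 3.03 < 2.04 is false
  household dependents < 5: 5 < 5 is false
  household dependents ≥ 0: 5 ≥ 0 is true
  credits completed ≤ 106: 72 ≤ 106 is true
  academic standing = probation: good == probation is false
  GPA ≥ 2.97: 3.03 ≥ 2.97 is true
Combine:
[1.1.1] exactly-one(true, false) = true
[1.1.2] true OR true OR false = true
[1.1.3.1] false OR false OR false = false
[1.1.3] NOT false = true
[1.1] true AND true AND true = true
[1.2.1.3.1] true AND false = false
[1.2.1.3] NOT false = true
[1.2.1] false AND true AND true = false
[1.2.2.1.1] false AND true = false
[1.2.2.1.2] true → true = true
[1.2.2.1] false OR true = true
[1.2.2] NOT true = false
[1.2] false → false (antecedent false ⇒ implication holds) = true
[1] true → true = true
[2] exactly-one(false, true, false) = true
[root] true AND true = true
Overall: true → awarded

Awarded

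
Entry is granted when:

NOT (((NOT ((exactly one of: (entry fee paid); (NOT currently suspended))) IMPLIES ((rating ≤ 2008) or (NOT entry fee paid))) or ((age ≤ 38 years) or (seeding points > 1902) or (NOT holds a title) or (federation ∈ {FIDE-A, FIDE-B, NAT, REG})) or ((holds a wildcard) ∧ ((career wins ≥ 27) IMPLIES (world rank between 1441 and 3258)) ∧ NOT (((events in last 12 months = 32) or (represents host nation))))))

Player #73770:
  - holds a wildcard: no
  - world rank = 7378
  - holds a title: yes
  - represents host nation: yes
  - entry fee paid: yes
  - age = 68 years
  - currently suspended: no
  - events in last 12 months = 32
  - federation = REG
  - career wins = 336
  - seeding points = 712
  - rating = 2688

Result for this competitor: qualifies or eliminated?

Eliminated

Atomic conditions:
  entry fee paid: yes → true
  NOT currently suspended: no → true
  rating ≤ 2008: 2688 ≤ 2008 is false
  NOT entry fee paid: yes → false
  age ≤ 38 years: 68 ≤ 38 is false
  seeding points > 1902: 712 > 1902 is false
  NOT holds a title: yes → false
  federation ∈ {FIDE-A, FIDE-B, NAT, REG}: REG is in the set → true
  holds a wildcard: no → false
  career wins ≥ 27: 336 ≥ 27 is true
  world rank between 1441 and 3258: 7378 in [1441, 3258] is false
  events in last 12 months = 32: 32 == 32 is true
  represents host nation: yes → true
Combine:
[1.1.1.1] exactly-one(true, true) = false
[1.1.1] NOT false = true
[1.1.2] false OR false = false
[1.1] true → false = false
[1.2] false OR false OR false OR true = true
[1.3.2] true → false = false
[1.3.3.1] true OR true = true
[1.3.3] NOT true = false
[1.3] false AND false AND false = false
[1] false OR true OR false = true
[root] NOT true = false
Overall: false → eliminated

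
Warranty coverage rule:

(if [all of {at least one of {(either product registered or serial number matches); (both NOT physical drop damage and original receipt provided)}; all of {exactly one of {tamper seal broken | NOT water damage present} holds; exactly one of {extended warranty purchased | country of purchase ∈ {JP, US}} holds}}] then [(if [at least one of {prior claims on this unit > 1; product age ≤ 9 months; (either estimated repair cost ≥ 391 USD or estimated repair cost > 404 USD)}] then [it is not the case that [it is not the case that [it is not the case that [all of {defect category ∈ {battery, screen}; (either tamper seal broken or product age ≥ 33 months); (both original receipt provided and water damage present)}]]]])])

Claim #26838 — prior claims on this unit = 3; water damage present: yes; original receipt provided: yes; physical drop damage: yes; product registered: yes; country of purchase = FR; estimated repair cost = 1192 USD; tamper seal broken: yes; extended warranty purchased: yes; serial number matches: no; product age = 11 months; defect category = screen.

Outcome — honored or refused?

Atomic conditions:
  product registered: yes → true
  serial number matches: no → false
  NOT physical drop damage: yes → false
  original receipt provided: yes → true
  tamper seal broken: yes → true
  NOT water damage present: yes → false
  extended warranty purchased: yes → true
  country of purchase ∈ {JP, US}: FR is not in the set → false
  prior claims on this unit > 1: 3 > 1 is true
  product age ≤ 9 months: 11 ≤ 9 is false
  estimated repair cost ≥ 391 USD: 1192 ≥ 391 is true
  estimated repair cost > 404 USD: 1192 > 404 is true
  defect category ∈ {battery, screen}: screen is in the set → true
  product age ≥ 33 months: 11 ≥ 33 is false
  water damage present: yes → true
Combine:
[1.1.1] true OR false = true
[1.1.2] false AND true = false
[1.1] true OR false = true
[1.2.1] exactly-one(true, false) = true
[1.2.2] exactly-one(true, false) = true
[1.2] true AND true = true
[1] true AND true = true
[2.1.3] true OR true = true
[2.1] true OR false OR true = true
[2.2.1.1.1.2] true OR false = true
[2.2.1.1.1.3] true AND true = true
[2.2.1.1.1] true AND true AND true = true
[2.2.1.1] NOT true = false
[2.2.1] NOT false = true
[2.2] NOT true = false
[2] true → false = false
[root] true → false = false
Overall: false → refused

Refused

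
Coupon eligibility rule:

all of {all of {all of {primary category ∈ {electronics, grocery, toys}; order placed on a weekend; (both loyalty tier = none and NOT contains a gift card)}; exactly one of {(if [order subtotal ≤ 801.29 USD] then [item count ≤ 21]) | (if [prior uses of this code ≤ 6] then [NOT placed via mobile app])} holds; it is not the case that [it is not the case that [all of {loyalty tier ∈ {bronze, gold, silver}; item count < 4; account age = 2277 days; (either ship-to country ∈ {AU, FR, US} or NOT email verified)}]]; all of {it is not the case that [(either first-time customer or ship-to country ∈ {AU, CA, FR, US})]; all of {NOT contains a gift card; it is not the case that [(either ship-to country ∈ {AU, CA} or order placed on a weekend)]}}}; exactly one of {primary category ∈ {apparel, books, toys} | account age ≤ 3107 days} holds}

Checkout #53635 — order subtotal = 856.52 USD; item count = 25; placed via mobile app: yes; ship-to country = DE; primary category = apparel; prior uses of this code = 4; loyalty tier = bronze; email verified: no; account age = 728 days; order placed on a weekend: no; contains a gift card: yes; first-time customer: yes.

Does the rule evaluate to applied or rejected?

Rejected

Atomic conditions:
  primary category ∈ {electronics, grocery, toys}: apparel is not in the set → false
  order placed on a weekend: no → false
  loyalty tier = none: bronze == none is false
  NOT contains a gift card: yes → false
  order subtotal ≤ 801.29 USD: 856.52 ≤ 801.29 is false
  item count ≤ 21: 25 ≤ 21 is false
  prior uses of this code ≤ 6: 4 ≤ 6 is true
  NOT placed via mobile app: yes → false
  loyalty tier ∈ {bronze, gold, silver}: bronze is in the set → true
  item count < 4: 25 < 4 is false
  account age = 2277 days: 728 == 2277 is false
  ship-to country ∈ {AU, FR, US}: DE is not in the set → false
  NOT email verified: no → true
  first-time customer: yes → true
  ship-to country ∈ {AU, CA, FR, US}: DE is not in the set → false
  ship-to country ∈ {AU, CA}: DE is not in the set → false
  primary category ∈ {apparel, books, toys}: apparel is in the set → true
  account age ≤ 3107 days: 728 ≤ 3107 is true
Combine:
[1.1.3] false AND false = false
[1.1] false AND false AND false = false
[1.2.1] false → false (antecedent false ⇒ implication holds) = true
[1.2.2] true → false = false
[1.2] exactly-one(true, false) = true
[1.3.1.1.4] false OR true = true
[1.3.1.1] true AND false AND false AND true = false
[1.3.1] NOT false = true
[1.3] NOT true = false
[1.4.1.1] true OR false = true
[1.4.1] NOT true = false
[1.4.2.2.1] false OR false = false
[1.4.2.2] NOT false = true
[1.4.2] false AND true = false
[1.4] false AND false = false
[1] false AND true AND false AND false = false
[2] exactly-one(true, true) = false
[root] false AND false = false
Overall: false → rejected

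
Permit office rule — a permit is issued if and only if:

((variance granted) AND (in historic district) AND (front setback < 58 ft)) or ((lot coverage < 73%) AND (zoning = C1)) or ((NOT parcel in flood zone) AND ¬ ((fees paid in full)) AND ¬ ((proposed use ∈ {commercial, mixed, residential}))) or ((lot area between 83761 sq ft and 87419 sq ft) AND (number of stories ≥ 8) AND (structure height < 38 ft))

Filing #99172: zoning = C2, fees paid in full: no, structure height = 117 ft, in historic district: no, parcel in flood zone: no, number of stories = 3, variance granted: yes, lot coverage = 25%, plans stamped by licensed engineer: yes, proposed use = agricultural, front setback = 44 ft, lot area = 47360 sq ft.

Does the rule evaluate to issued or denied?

Atomic conditions:
  variance granted: yes → true
  in historic district: no → false
  front setback < 58 ft: 44 < 58 is true
  lot coverage < 73%: 25 < 73 is true
  zoning = C1: C2 == C1 is false
  NOT parcel in flood zone: no → true
  fees paid in full: no → false
  proposed use ∈ {commercial, mixed, residential}: agricultural is not in the set → false
  lot area between 83761 sq ft and 87419 sq ft: 47360 in [83761, 87419] is false
  number of stories ≥ 8: 3 ≥ 8 is false
  structure height < 38 ft: 117 < 38 is false
Combine:
[1] true AND false AND true = false
[2] true AND false = false
[3.2] NOT false = true
[3.3] NOT false = true
[3] true AND true AND true = true
[4] false AND false AND false = false
[root] false OR false OR true OR false = true
Overall: true → issued

Issued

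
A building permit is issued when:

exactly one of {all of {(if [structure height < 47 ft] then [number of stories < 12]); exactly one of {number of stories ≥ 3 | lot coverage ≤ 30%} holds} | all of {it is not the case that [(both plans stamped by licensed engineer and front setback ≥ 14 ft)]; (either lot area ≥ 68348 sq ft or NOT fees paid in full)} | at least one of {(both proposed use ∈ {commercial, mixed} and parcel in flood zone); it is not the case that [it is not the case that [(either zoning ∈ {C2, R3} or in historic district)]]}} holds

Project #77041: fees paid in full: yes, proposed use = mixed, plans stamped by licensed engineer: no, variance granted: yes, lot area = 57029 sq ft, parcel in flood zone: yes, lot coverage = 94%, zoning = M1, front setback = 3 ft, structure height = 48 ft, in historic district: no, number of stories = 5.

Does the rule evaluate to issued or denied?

Atomic conditions:
  structure height < 47 ft: 48 < 47 is false
  number of stories < 12: 5 < 12 is true
  number of stories ≥ 3: 5 ≥ 3 is true
  lot coverage ≤ 30%: 94 ≤ 30 is false
  plans stamped by licensed engineer: no → false
  front setback ≥ 14 ft: 3 ≥ 14 is false
  lot area ≥ 68348 sq ft: 57029 ≥ 68348 is false
  NOT fees paid in full: yes → false
  proposed use ∈ {commercial, mixed}: mixed is in the set → true
  parcel in flood zone: yes → true
  zoning ∈ {C2, R3}: M1 is not in the set → false
  in historic district: no → false
Combine:
[1.1] false → true (antecedent false ⇒ implication holds) = true
[1.2] exactly-one(true, false) = true
[1] true AND true = true
[2.1.1] false AND false = false
[2.1] NOT false = true
[2.2] false OR false = false
[2] true AND false = false
[3.1] true AND true = true
[3.2.1.1] false OR false = false
[3.2.1] NOT false = true
[3.2] NOT true = false
[3] true OR false = true
[root] exactly-one(true, false, true) = false
Overall: false → denied

Denied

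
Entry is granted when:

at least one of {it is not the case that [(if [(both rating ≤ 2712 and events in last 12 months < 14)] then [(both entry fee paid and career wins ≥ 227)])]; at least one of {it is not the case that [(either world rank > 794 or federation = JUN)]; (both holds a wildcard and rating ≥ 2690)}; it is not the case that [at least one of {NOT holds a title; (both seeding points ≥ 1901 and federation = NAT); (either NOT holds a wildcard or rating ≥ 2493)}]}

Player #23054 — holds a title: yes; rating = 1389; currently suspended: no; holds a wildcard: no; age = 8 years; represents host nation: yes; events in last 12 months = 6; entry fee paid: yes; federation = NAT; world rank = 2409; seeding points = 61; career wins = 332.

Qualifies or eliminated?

Eliminated

Atomic conditions:
  rating ≤ 2712: 1389 ≤ 2712 is true
  events in last 12 months < 14: 6 < 14 is true
  entry fee paid: yes → true
  career wins ≥ 227: 332 ≥ 227 is true
  world rank > 794: 2409 > 794 is true
  federation = JUN: NAT == JUN is false
  holds a wildcard: no → false
  rating ≥ 2690: 1389 ≥ 2690 is false
  NOT holds a title: yes → false
  seeding points ≥ 1901: 61 ≥ 1901 is false
  federation = NAT: NAT == NAT is true
  NOT holds a wildcard: no → true
  rating ≥ 2493: 1389 ≥ 2493 is false
Combine:
[1.1.1] true AND true = true
[1.1.2] true AND true = true
[1.1] true → true = true
[1] NOT true = false
[2.1.1] true OR false = true
[2.1] NOT true = false
[2.2] false AND false = false
[2] false OR false = false
[3.1.2] false AND true = false
[3.1.3] true OR false = true
[3.1] false OR false OR true = true
[3] NOT true = false
[root] false OR false OR false = false
Overall: false → eliminated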